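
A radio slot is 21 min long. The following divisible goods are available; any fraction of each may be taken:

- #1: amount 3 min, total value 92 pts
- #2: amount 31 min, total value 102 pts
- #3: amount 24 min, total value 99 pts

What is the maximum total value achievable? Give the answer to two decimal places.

166.25

Take in order of value per unit:
- #1 (92/3 per unit): all 3 → value 92, running total 92.00
- #3 (99/24 per unit): 18 of 24 → value 18×99/24 = 74.2500, running total 166.25
Total 166.25.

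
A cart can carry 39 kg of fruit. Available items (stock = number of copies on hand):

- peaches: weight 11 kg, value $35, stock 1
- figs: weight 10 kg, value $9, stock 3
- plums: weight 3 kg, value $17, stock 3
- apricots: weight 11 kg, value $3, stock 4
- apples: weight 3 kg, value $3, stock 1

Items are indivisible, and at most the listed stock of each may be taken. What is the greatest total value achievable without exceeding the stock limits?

$98

Best selections within weight 39 and stock limits:
- 1×peaches + 1×figs + 3×plums + 1×apples: weight 33, value 98
- 1×peaches + 1×figs + 3×plums: weight 30, value 95
Best: $98.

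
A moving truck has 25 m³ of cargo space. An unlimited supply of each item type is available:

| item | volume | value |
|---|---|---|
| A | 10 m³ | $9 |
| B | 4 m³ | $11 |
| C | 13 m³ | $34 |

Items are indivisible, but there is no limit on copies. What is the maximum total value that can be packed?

$67

Best value-per-unit is B at 11/4; filling with it alone gives 6×11 = 66.
Optimal mix: 3×B + 1×C → volume 25, value 67.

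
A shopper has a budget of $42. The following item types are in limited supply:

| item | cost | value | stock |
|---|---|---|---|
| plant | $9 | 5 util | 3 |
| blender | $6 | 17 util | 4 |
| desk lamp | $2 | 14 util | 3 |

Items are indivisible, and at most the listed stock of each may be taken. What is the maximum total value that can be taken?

115 util

Top feasible selections:
- 1×plant + 4×blender + 3×desk lamp: cost 39, value 115
- 4×blender + 3×desk lamp: cost 30, value 110
- 2×plant + 3×blender + 3×desk lamp: cost 42, value 103
- 1×plant + 4×blender + 2×desk lamp: cost 37, value 101
Best: 115 util.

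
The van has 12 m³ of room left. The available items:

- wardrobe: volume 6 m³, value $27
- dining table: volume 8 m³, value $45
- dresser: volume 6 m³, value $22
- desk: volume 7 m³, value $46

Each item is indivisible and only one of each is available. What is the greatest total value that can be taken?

Check high-value combinations within 12 m³:
- wardrobe+dresser: volume 6+6=12, value 27+22=49
- desk: volume 7, value 46
- dining table: volume 8, value 45
- wardrobe: volume 6, value 27
- dresser: volume 6, value 22
Best: $49.

$49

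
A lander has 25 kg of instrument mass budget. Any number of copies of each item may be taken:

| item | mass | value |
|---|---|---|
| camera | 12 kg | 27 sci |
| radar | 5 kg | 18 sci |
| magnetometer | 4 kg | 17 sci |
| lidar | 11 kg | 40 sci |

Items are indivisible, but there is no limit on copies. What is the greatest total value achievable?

Best value-per-unit is magnetometer at 17/4; filling with it alone gives 6×17 = 102.
Optimal mix: 1×radar + 5×magnetometer → mass 25, value 103.

103 sci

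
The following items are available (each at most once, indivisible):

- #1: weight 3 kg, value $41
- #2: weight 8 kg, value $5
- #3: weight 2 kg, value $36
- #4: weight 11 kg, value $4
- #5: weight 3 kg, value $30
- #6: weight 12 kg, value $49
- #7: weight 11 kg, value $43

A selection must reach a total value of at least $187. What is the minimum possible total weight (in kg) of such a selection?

Subsets with value ≥ 187, sorted by total weight:
- #1+#3+#5+#6+#7: weight 31, value 199
- #1+#2+#3+#5+#6+#7: weight 39, value 204
Minimum weight: 31 kg.

31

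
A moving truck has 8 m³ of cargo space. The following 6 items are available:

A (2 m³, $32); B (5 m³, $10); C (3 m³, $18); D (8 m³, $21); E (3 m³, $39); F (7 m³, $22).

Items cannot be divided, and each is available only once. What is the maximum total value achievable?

Check high-value combinations within 8 m³:
- A+C+E: volume 2+3+3=8, value 32+18+39=89
- A+E: volume 2+3=5, value 32+39=71
- C+E: volume 3+3=6, value 18+39=57
Best: $89.

$89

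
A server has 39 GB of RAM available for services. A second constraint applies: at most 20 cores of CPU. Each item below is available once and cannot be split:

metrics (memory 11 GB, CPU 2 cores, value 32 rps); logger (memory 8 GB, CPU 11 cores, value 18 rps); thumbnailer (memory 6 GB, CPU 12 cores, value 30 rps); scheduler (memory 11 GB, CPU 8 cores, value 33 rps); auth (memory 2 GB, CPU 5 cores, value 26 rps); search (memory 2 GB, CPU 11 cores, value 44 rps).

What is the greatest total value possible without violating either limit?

102 rps

Feasible sets respecting both limits:
- metrics+auth+search: memory 15, CPU 18, value 102
- metrics+scheduler+auth: memory 24, CPU 15, value 91
- metrics+thumbnailer+auth: memory 19, CPU 19, value 88
Best: 102 rps.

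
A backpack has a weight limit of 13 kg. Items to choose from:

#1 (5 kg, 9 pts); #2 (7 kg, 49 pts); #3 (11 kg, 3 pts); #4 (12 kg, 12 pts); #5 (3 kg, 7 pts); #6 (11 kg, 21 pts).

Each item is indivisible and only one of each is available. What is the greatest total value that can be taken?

This is a 0/1 knapsack; check combinations near the capacity.
- #1+#2: weight 5+7=12, value 9+49=58
- #2+#5: weight 7+3=10, value 49+7=56
- #2: weight 7, value 49
- #6: weight 11, value 21
Best: 58 pts.

58 pts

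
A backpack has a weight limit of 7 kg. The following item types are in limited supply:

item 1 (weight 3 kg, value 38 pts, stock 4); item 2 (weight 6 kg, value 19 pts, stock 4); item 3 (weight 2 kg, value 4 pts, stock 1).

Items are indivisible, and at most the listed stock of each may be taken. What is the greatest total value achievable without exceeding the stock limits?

Top feasible selections:
- 2×item 1: weight 6, value 76
- 1×item 1 + 1×item 3: weight 5, value 42
- 1×item 1: weight 3, value 38
Best: 76 pts.

76 pts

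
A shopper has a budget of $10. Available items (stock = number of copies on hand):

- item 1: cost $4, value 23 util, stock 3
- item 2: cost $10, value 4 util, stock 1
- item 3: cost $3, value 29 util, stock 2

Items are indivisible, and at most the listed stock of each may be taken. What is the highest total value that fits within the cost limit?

Best selections within cost 10 and stock limits:
- 1×item 1 + 2×item 3: cost 10, value 81
- 2×item 3: cost 6, value 58
- 1×item 1 + 1×item 3: cost 7, value 52
- 2×item 1: cost 8, value 46
Best: 81 util.

81 util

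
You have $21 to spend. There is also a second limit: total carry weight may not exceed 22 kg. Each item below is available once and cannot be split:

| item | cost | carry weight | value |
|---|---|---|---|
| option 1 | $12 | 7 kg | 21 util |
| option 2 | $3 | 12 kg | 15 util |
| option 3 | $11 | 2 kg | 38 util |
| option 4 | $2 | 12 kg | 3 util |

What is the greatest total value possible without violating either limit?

53 util

Feasible sets respecting both limits:
- option 2+option 3: cost 14, carry weight 14, value 53
- option 3+option 4: cost 13, carry weight 14, value 41
- option 3: cost 11, carry weight 2, value 38
- option 1+option 2: cost 15, carry weight 19, value 36
Best: 53 util.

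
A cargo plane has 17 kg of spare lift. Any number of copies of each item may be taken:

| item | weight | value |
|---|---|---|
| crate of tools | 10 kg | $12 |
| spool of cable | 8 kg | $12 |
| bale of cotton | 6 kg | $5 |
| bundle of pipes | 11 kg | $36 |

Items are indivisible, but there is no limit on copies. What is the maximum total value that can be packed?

Best value-per-unit is bundle of pipes at 36/11; filling with it alone gives 1×36 = 36.
Optimal mix: 1×bale of cotton + 1×bundle of pipes → weight 17, value 41.

$41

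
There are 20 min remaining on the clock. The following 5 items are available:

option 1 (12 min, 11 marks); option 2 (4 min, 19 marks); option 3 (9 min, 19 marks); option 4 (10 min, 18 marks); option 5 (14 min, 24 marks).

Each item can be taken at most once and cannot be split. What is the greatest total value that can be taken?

This is a 0/1 knapsack; check combinations near the capacity.
- option 2+option 5: time 4+14=18, value 19+24=43
- option 2+option 3: time 4+9=13, value 19+19=38
- option 2+option 4: time 4+10=14, value 19+18=37
Best: 43 marks.

43 marks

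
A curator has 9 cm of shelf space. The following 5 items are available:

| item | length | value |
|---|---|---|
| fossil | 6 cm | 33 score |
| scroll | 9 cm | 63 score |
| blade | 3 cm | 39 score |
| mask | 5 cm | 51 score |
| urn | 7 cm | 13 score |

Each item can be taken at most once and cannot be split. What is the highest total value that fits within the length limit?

90 score

Check high-value combinations within 9 cm:
- blade+mask: length 3+5=8, value 39+51=90
- fossil+blade: length 6+3=9, value 33+39=72
- scroll: length 9, value 63
Best: 90 score.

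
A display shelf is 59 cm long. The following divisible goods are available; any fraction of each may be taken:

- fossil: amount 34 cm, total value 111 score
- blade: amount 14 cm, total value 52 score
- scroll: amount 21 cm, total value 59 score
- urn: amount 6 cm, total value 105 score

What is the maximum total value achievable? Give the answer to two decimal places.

282.05

Take in order of value per unit:
- urn (105/6 per unit): all 6 → value 105, running total 105.00
- blade (52/14 per unit): all 14 → value 52, running total 157.00
- fossil (111/34 per unit): all 34 → value 111, running total 268.00
- scroll (59/21 per unit): 5 of 21 → value 5×59/21 = 14.0476, running total 282.05
Total 282.05.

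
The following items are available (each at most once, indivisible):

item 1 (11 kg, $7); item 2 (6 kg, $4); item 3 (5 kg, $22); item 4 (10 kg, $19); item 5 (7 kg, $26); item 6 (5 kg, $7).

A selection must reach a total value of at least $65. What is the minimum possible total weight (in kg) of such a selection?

Subsets with value ≥ 65, sorted by total weight:
- item 3+item 4+item 5: weight 22, value 67
- item 3+item 4+item 5+item 6: weight 27, value 74
Minimum weight: 22 kg.

22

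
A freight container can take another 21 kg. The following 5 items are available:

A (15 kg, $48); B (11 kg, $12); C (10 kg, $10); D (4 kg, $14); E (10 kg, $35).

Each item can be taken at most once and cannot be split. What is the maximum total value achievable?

$62

Check high-value combinations within 21 kg:
- A+D: weight 15+4=19, value 48+14=62
- D+E: weight 4+10=14, value 14+35=49
- A: weight 15, value 48
Best: $62.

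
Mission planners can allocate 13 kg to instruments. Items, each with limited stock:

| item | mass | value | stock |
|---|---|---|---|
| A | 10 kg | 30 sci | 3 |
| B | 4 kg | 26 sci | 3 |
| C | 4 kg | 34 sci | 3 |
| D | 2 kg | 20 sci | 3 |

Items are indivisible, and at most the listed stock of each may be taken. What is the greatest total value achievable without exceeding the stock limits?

Best selections within mass 13 and stock limits:
- 2×C + 2×D: mass 12, value 108
- 3×C: mass 12, value 102
- 1×B + 1×C + 2×D: mass 12, value 100
- 1×C + 3×D: mass 10, value 94
Best: 108 sci.

108 sci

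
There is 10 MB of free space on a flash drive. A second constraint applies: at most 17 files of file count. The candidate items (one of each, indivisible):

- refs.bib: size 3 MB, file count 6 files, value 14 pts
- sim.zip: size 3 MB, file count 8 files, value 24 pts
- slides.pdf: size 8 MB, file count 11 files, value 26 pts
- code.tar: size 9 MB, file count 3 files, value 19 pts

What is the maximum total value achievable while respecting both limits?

38 pts

Feasible sets respecting both limits:
- refs.bib+sim.zip: size 6, file count 14, value 38
- slides.pdf: size 8, file count 11, value 26
- sim.zip: size 3, file count 8, value 24
Best: 38 pts.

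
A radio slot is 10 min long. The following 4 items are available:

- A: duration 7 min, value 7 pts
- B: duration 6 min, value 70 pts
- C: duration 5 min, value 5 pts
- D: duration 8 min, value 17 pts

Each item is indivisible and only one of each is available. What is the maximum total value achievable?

This is a 0/1 knapsack; check combinations near the capacity.
- B: duration 6, value 70
- D: duration 8, value 17
- A: duration 7, value 7
- C: duration 5, value 5
Best: 70 pts.

70 pts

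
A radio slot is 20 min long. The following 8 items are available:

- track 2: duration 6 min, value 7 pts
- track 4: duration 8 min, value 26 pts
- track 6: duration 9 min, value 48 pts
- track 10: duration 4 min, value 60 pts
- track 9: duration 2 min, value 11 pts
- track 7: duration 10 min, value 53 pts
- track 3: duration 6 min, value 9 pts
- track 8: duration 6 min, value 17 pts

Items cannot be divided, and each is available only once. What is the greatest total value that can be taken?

130 pts

Check high-value combinations within 20 min:
- track 10+track 7+track 8: duration 4+10+6=20, value 60+53+17=130
- track 6+track 10+track 8: duration 9+4+6=19, value 48+60+17=125
- track 10+track 9+track 7: duration 4+2+10=16, value 60+11+53=124
- track 10+track 7+track 3: duration 4+10+6=20, value 60+53+9=122
- track 2+track 10+track 7: duration 6+4+10=20, value 7+60+53=120
Best: 130 pts.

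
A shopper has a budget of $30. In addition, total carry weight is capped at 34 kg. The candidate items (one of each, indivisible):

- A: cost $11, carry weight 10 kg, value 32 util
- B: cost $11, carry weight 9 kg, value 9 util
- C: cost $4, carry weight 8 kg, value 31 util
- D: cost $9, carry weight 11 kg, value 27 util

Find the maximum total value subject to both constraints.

Feasible sets respecting both limits:
- A+C+D: cost 24, carry weight 29, value 90
- A+B+C: cost 26, carry weight 27, value 72
- B+C+D: cost 24, carry weight 28, value 67
- A+C: cost 15, carry weight 18, value 63
Best: 90 util.

90 util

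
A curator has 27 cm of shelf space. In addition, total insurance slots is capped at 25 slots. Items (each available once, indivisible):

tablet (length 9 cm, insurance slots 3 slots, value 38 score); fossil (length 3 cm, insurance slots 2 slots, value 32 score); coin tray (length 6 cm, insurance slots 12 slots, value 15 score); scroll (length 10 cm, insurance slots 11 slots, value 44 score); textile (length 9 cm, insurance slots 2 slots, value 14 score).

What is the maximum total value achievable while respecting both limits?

Feasible sets respecting both limits:
- tablet+fossil+scroll: length 22, insurance slots 16, value 114
- tablet+fossil+coin tray+textile: length 27, insurance slots 19, value 99
- fossil+coin tray+scroll: length 19, insurance slots 25, value 91
- fossil+scroll+textile: length 22, insurance slots 15, value 90
Best: 114 score.

114 score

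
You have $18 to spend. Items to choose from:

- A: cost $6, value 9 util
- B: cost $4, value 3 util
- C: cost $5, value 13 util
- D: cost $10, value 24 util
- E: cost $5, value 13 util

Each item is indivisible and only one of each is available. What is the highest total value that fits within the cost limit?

37 util

This is a 0/1 knapsack; check combinations near the capacity.
- C+D: cost 5+10=15, value 13+24=37
- D+E: cost 10+5=15, value 24+13=37
- A+C+E: cost 6+5+5=16, value 9+13+13=35
- A+D: cost 6+10=16, value 9+24=33
Best: 37 util.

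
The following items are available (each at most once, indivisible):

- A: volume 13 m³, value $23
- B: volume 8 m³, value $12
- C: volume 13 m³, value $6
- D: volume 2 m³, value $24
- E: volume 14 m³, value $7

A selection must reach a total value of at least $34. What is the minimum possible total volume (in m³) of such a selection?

10

Subsets with value ≥ 34, sorted by total volume:
- B+D: volume 10, value 36
- A+D: volume 15, value 47
- A+B: volume 21, value 35
Minimum volume: 10 m³.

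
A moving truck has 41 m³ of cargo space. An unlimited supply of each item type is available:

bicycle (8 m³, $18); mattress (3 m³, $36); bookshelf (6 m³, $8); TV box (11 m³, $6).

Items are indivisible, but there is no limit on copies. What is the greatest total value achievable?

Best value-per-unit is mattress at 36/3, and filling with it alone uses volume 13×3=39. No mix of the others beats 13×36 = 468.

$468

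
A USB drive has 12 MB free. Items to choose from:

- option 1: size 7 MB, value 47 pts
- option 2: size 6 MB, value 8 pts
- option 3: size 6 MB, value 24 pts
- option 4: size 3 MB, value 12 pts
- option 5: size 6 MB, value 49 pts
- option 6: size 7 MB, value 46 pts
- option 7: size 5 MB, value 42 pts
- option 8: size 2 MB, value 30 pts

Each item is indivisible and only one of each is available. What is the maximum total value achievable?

Check high-value combinations within 12 MB:
- option 5+option 7: size 6+5=11, value 49+42=91
- option 4+option 5+option 8: size 3+6+2=11, value 12+49+30=91
- option 1+option 7: size 7+5=12, value 47+42=89
- option 1+option 4+option 8: size 7+3+2=12, value 47+12+30=89
- option 6+option 7: size 7+5=12, value 46+42=88
Best: 91 pts.

91 pts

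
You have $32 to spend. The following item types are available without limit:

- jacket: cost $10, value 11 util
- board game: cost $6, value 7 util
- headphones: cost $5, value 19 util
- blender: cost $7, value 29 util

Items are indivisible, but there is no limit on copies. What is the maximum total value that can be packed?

Best value-per-unit is blender at 29/7; filling with it alone gives 4×29 = 116.
Optimal mix: 2×headphones + 3×blender → cost 31, value 125.

125 util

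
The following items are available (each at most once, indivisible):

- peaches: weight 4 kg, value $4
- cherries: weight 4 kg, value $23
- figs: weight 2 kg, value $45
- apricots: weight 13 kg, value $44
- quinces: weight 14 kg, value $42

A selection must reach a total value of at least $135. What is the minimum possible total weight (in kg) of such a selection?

Subsets with value ≥ 135, sorted by total weight:
- cherries+figs+apricots+quinces: weight 33, value 154
- peaches+figs+apricots+quinces: weight 33, value 135
- peaches+cherries+figs+apricots+quinces: weight 37, value 158
Minimum weight: 33 kg.

33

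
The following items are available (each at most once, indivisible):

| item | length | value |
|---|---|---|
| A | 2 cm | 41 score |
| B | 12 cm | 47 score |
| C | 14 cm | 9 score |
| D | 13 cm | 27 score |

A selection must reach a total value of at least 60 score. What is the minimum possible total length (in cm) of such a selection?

14

Subsets with value ≥ 60, sorted by total length:
- A+B: length 14, value 88
- A+D: length 15, value 68
- B+D: length 25, value 74
Minimum length: 14 cm.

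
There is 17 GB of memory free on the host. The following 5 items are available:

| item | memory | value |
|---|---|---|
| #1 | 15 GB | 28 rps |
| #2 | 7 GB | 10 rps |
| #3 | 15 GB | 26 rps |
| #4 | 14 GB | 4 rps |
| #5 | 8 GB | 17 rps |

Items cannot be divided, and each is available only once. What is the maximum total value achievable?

Check high-value combinations within 17 GB:
- #1: memory 15, value 28
- #2+#5: memory 7+8=15, value 10+17=27
- #3: memory 15, value 26
Best: 28 rps.

28 rps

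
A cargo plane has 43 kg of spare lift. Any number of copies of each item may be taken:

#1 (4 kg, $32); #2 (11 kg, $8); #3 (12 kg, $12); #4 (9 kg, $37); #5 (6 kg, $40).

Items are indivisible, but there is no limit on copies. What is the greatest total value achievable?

Best value-per-unit is #1 at 32/4; filling with it alone gives 10×32 = 320.
Optimal mix: 9×#1 + 1×#5 → weight 42, value 328.

$328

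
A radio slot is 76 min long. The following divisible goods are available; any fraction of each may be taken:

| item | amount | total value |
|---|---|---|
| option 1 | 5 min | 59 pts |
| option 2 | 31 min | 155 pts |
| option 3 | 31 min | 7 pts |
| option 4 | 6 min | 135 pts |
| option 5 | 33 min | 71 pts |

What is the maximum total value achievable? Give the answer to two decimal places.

420.23

Take in order of value per unit:
- option 4 (135/6 per unit): all 6 → value 135, running total 135.00
- option 1 (59/5 per unit): all 5 → value 59, running total 194.00
- option 2 (155/31 per unit): all 31 → value 155, running total 349.00
- option 5 (71/33 per unit): all 33 → value 71, running total 420.00
- option 3 (7/31 per unit): 1 of 31 → value 1×7/31 = 0.2258, running total 420.23
Total 420.23.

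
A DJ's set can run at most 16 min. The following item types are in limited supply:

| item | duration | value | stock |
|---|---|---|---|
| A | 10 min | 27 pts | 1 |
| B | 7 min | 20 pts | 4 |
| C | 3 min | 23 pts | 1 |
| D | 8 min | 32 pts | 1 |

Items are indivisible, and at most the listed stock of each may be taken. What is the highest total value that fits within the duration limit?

55 pts

Best selections within duration 16 and stock limits:
- 1×C + 1×D: duration 11, value 55
- 1×B + 1×D: duration 15, value 52
Best: 55 pts.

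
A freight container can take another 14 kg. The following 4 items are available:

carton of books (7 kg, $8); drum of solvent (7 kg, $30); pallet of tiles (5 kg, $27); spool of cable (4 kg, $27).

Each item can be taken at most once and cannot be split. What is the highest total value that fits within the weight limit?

$57

Check high-value combinations within 14 kg:
- drum of solvent+spool of cable: weight 7+4=11, value 30+27=57
- drum of solvent+pallet of tiles: weight 7+5=12, value 30+27=57
- pallet of tiles+spool of cable: weight 5+4=9, value 27+27=54
- carton of books+drum of solvent: weight 7+7=14, value 8+30=38
- carton of books+spool of cable: weight 7+4=11, value 8+27=35
Best: $57.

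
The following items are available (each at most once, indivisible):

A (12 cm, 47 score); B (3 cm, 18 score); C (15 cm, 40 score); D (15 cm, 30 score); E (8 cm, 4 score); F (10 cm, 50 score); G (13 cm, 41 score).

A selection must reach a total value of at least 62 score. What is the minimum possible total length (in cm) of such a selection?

13

Subsets with value ≥ 62, sorted by total length:
- B+F: length 13, value 68
- A+B: length 15, value 65
- B+E+F: length 21, value 72
- A+F: length 22, value 97
Minimum length: 13 cm.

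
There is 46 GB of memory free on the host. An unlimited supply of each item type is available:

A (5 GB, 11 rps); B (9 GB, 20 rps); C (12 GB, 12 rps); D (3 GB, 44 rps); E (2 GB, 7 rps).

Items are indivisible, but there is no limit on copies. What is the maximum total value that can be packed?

660 rps

Best value-per-unit is D at 44/3, and filling with it alone uses memory 15×3=45. No mix of the others beats 15×44 = 660.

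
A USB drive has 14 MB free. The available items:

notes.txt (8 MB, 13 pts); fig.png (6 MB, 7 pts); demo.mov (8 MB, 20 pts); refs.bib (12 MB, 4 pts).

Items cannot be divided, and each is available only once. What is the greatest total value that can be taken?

27 pts

Check high-value combinations within 14 MB:
- fig.png+demo.mov: size 6+8=14, value 7+20=27
- demo.mov: size 8, value 20
- notes.txt+fig.png: size 8+6=14, value 13+7=20
- notes.txt: size 8, value 13
- fig.png: size 6, value 7
Best: 27 pts.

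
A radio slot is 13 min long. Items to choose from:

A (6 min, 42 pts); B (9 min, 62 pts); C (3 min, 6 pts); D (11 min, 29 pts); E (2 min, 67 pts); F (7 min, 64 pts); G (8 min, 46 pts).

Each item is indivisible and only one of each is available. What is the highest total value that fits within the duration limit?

Check high-value combinations within 13 min:
- C+E+F: duration 3+2+7=12, value 6+67+64=137
- E+F: duration 2+7=9, value 67+64=131
- B+E: duration 9+2=11, value 62+67=129
Best: 137 pts.

137 pts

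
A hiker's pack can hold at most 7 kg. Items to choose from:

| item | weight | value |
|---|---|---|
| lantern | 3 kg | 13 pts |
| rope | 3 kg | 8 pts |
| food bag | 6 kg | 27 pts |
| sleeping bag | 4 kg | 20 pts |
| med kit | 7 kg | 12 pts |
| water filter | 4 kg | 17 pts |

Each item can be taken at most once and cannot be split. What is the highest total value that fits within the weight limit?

33 pts

Check high-value combinations within 7 kg:
- lantern+sleeping bag: weight 3+4=7, value 13+20=33
- lantern+water filter: weight 3+4=7, value 13+17=30
- rope+sleeping bag: weight 3+4=7, value 8+20=28
Best: 33 pts.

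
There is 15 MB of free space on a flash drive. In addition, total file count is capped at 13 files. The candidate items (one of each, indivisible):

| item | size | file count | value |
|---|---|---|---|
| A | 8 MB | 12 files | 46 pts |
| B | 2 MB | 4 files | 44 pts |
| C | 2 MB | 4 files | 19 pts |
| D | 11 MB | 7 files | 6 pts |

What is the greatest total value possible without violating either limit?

Feasible sets respecting both limits:
- B+C: size 4, file count 8, value 63
- B+D: size 13, file count 11, value 50
- A: size 8, file count 12, value 46
Best: 63 pts.

63 pts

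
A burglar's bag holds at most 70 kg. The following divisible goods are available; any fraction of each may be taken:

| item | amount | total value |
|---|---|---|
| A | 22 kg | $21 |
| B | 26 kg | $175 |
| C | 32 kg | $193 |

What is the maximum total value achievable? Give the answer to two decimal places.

Take in order of value per unit:
- B (175/26 per unit): all 26 → value 175, running total 175.00
- C (193/32 per unit): all 32 → value 193, running total 368.00
- A (21/22 per unit): 12 of 22 → value 12×21/22 = 11.4545, running total 379.45
Total 379.45.

379.45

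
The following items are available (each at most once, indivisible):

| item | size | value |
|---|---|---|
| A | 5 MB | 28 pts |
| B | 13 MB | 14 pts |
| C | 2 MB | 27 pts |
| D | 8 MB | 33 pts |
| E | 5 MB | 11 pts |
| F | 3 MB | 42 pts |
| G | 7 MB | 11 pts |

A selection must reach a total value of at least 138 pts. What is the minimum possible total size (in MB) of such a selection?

Subsets with value ≥ 138, sorted by total size:
- A+C+D+E+F: size 23, value 141
- A+C+D+F+G: size 25, value 141
- A+C+D+E+F+G: size 30, value 152
Minimum size: 23 MB.

23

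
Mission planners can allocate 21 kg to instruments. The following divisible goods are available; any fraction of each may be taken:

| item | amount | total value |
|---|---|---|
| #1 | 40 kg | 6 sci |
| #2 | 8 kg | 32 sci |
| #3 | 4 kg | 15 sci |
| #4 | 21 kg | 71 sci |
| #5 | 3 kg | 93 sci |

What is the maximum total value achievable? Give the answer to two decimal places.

Take in order of value per unit:
- #5 (93/3 per unit): all 3 → value 93, running total 93.00
- #2 (32/8 per unit): all 8 → value 32, running total 125.00
- #3 (15/4 per unit): all 4 → value 15, running total 140.00
- #4 (71/21 per unit): 6 of 21 → value 6×71/21 = 20.2857, running total 160.29
Total 160.29.

160.29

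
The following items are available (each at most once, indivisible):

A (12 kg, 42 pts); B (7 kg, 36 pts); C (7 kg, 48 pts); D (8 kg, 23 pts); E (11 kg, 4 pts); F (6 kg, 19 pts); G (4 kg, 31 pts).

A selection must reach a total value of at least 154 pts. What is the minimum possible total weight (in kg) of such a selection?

30

Subsets with value ≥ 154, sorted by total weight:
- A+B+C+G: weight 30, value 157
- B+C+D+F+G: weight 32, value 157
Minimum weight: 30 kg.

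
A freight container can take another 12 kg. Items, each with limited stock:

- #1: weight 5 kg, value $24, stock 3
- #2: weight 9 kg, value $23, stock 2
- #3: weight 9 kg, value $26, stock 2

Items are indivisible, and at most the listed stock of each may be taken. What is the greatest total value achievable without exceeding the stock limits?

$48

Top feasible selections:
- 2×#1: weight 10, value 48
- 1×#3: weight 9, value 26
- 1×#1: weight 5, value 24
- 1×#2: weight 9, value 23
Best: $48.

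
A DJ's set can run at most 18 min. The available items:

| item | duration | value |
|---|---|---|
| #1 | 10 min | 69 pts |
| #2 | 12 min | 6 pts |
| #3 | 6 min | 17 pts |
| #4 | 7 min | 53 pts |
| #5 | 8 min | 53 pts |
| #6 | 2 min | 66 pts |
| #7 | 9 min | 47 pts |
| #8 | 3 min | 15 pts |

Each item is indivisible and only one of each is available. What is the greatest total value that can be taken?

172 pts

Check high-value combinations within 18 min:
- #4+#5+#6: duration 7+8+2=17, value 53+53+66=172
- #4+#6+#7: duration 7+2+9=18, value 53+66+47=166
- #1+#3+#6: duration 10+6+2=18, value 69+17+66=152
- #3+#4+#6+#8: duration 6+7+2+3=18, value 17+53+66+15=151
Best: 172 pts.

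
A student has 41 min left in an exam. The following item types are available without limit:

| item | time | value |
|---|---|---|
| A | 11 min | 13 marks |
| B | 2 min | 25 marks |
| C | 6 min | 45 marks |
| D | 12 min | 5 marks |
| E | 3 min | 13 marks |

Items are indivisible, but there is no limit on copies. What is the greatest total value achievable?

500 marks

Best value-per-unit is B at 25/2, and filling with it alone uses time 20×2=40. No mix of the others beats 20×25 = 500.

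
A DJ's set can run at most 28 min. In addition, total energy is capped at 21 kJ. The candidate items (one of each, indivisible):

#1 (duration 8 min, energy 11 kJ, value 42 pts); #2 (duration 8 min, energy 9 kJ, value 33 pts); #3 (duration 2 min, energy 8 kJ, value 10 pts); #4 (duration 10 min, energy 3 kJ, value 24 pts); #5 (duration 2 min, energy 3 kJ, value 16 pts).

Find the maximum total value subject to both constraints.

Feasible sets respecting both limits:
- #1+#4+#5: duration 20, energy 17, value 82
- #1+#2: duration 16, energy 20, value 75
- #2+#4+#5: duration 20, energy 15, value 73
Best: 82 pts.

82 pts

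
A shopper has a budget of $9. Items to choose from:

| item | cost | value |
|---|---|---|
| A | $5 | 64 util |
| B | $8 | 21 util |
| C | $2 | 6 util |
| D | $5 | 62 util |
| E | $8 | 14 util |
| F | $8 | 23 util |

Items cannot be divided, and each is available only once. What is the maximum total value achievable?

Check high-value combinations within $9:
- A+C: cost 5+2=7, value 64+6=70
- C+D: cost 2+5=7, value 6+62=68
- A: cost 5, value 64
Best: 70 util.

70 util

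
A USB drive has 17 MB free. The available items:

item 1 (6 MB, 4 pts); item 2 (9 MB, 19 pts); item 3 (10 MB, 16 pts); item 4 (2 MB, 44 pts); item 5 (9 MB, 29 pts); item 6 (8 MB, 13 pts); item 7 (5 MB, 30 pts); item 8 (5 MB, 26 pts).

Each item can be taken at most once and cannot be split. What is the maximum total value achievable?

103 pts

Check high-value combinations within 17 MB:
- item 4+item 5+item 7: size 2+9+5=16, value 44+29+30=103
- item 4+item 7+item 8: size 2+5+5=12, value 44+30+26=100
- item 4+item 5+item 8: size 2+9+5=16, value 44+29+26=99
Best: 103 pts.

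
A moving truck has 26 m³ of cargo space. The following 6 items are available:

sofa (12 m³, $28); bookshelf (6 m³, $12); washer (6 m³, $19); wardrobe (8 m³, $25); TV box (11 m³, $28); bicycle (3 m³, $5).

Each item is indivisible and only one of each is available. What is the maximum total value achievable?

$72

This is a 0/1 knapsack; check combinations near the capacity.
- washer+wardrobe+TV box: volume 6+8+11=25, value 19+25+28=72
- sofa+washer+wardrobe: volume 12+6+8=26, value 28+19+25=72
- bookshelf+wardrobe+TV box: volume 6+8+11=25, value 12+25+28=65
Best: $72.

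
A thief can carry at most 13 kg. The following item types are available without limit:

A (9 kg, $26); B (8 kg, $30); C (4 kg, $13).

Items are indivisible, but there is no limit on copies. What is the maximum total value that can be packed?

$43

Best value-per-unit is B at 30/8; filling with it alone gives 1×30 = 30.
Optimal mix: 1×B + 1×C → weight 12, value 43.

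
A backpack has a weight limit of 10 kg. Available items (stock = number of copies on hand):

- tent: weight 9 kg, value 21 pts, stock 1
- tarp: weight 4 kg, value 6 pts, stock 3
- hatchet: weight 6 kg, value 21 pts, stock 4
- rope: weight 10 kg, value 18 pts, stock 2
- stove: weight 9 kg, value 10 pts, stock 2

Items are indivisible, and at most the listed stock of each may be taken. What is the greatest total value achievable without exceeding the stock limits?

Best selections within weight 10 and stock limits:
- 1×tarp + 1×hatchet: weight 10, value 27
- 1×hatchet: weight 6, value 21
- 1×tent: weight 9, value 21
Best: 27 pts.

27 pts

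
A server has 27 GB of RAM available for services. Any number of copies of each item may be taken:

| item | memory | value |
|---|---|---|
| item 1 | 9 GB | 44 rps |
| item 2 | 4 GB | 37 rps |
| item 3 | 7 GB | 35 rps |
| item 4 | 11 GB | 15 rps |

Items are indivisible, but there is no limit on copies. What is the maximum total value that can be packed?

Best value-per-unit is item 2 at 37/4, and filling with it alone uses memory 6×4=24. No mix of the others beats 6×37 = 222.

222 rps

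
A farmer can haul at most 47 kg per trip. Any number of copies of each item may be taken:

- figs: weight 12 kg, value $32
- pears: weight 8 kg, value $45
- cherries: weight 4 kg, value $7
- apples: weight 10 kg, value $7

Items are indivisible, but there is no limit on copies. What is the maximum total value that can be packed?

Best value-per-unit is pears at 45/8; filling with it alone gives 5×45 = 225.
Optimal mix: 5×pears + 1×cherries → weight 44, value 232.

$232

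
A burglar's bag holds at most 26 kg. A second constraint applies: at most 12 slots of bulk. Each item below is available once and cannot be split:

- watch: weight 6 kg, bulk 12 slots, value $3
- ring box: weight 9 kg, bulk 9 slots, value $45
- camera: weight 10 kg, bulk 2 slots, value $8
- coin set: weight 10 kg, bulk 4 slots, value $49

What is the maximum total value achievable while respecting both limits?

$57

Feasible sets respecting both limits:
- camera+coin set: weight 20, bulk 6, value 57
- ring box+camera: weight 19, bulk 11, value 53
- coin set: weight 10, bulk 4, value 49
Best: $57.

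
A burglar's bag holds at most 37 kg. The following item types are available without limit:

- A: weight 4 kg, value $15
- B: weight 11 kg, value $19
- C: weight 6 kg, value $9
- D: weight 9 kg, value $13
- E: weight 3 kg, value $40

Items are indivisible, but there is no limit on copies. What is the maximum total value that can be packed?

Best value-per-unit is E at 40/3, and filling with it alone uses weight 12×3=36. No mix of the others beats 12×40 = 480.

$480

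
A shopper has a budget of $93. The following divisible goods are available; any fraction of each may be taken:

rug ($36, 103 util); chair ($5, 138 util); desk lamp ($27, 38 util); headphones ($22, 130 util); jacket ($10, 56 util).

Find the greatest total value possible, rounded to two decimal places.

455.15

Take in order of value per unit:
- chair (138/5 per unit): all 5 → value 138, running total 138.00
- headphones (130/22 per unit): all 22 → value 130, running total 268.00
- jacket (56/10 per unit): all 10 → value 56, running total 324.00
- rug (103/36 per unit): all 36 → value 103, running total 427.00
- desk lamp (38/27 per unit): 20 of 27 → value 20×38/27 = 28.1481, running total 455.15
Total 455.15.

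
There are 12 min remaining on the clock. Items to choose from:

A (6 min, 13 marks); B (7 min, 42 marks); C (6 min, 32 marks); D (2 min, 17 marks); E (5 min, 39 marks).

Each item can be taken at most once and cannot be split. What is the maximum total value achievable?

Check high-value combinations within 12 min:
- B+E: time 7+5=12, value 42+39=81
- C+E: time 6+5=11, value 32+39=71
- B+D: time 7+2=9, value 42+17=59
- D+E: time 2+5=7, value 17+39=56
- A+E: time 6+5=11, value 13+39=52
Best: 81 marks.

81 marks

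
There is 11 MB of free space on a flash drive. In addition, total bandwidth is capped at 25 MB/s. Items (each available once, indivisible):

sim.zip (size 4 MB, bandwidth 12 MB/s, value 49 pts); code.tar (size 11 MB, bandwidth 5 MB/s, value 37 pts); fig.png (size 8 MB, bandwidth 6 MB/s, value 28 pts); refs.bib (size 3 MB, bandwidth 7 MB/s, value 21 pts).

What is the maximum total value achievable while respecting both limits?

70 pts

Feasible sets respecting both limits:
- sim.zip+refs.bib: size 7, bandwidth 19, value 70
- sim.zip: size 4, bandwidth 12, value 49
- fig.png+refs.bib: size 11, bandwidth 13, value 49
Best: 70 pts.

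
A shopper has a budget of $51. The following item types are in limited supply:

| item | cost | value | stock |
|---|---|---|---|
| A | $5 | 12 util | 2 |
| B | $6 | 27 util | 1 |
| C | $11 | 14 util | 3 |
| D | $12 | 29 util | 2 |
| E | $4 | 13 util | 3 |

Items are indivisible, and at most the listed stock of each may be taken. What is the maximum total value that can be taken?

136 util

Top feasible selections:
- 1×A + 1×B + 2×D + 3×E: cost 47, value 136
- 2×A + 1×B + 2×D + 2×E: cost 48, value 135
Best: 136 util.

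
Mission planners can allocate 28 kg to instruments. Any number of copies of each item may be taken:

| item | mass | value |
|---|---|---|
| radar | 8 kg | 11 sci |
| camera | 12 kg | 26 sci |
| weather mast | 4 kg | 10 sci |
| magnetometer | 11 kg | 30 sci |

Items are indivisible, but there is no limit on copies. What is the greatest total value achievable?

70 sci

Best value-per-unit is magnetometer at 30/11; filling with it alone gives 2×30 = 60.
Optimal mix: 7×weather mast → mass 28, value 70.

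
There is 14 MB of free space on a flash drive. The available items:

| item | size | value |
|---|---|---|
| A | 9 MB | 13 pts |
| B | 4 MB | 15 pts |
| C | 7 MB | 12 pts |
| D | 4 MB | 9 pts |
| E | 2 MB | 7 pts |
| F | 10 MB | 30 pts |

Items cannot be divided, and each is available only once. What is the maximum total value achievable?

This is a 0/1 knapsack; check combinations near the capacity.
- B+F: size 4+10=14, value 15+30=45
- D+F: size 4+10=14, value 9+30=39
- E+F: size 2+10=12, value 7+30=37
- B+C+E: size 4+7+2=13, value 15+12+7=34
- B+D+E: size 4+4+2=10, value 15+9+7=31
Best: 45 pts.

45 pts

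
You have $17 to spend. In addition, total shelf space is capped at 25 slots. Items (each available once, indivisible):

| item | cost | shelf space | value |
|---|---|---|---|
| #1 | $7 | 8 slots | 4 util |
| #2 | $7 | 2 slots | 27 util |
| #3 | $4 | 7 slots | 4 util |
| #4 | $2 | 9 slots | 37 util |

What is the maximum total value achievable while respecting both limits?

68 util

Feasible sets respecting both limits:
- #1+#2+#4: cost 16, shelf space 19, value 68
- #2+#3+#4: cost 13, shelf space 18, value 68
- #2+#4: cost 9, shelf space 11, value 64
Best: 68 util.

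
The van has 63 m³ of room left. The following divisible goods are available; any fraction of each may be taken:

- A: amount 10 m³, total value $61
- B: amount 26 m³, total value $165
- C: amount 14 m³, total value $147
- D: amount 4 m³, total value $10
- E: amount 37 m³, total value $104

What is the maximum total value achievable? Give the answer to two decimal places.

409.54

Take in order of value per unit:
- C (147/14 per unit): all 14 → value 147, running total 147.00
- B (165/26 per unit): all 26 → value 165, running total 312.00
- A (61/10 per unit): all 10 → value 61, running total 373.00
- E (104/37 per unit): 13 of 37 → value 13×104/37 = 36.5405, running total 409.54
Total 409.54.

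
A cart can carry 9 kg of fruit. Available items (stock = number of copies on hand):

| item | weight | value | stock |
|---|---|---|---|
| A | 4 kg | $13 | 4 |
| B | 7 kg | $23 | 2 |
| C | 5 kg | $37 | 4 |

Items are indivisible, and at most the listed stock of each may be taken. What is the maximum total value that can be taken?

$50

Best selections within weight 9 and stock limits:
- 1×A + 1×C: weight 9, value 50
- 1×C: weight 5, value 37
- 2×A: weight 8, value 26
- 1×B: weight 7, value 23
Best: $50.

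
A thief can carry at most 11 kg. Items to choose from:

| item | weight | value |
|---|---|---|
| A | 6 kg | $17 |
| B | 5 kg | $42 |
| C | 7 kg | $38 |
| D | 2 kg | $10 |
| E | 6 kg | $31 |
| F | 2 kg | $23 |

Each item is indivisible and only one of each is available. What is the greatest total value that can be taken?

Check high-value combinations within 11 kg:
- B+D+F: weight 5+2+2=9, value 42+10+23=75
- B+E: weight 5+6=11, value 42+31=73
- C+D+F: weight 7+2+2=11, value 38+10+23=71
- B+F: weight 5+2=7, value 42+23=65
Best: $75.

$75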